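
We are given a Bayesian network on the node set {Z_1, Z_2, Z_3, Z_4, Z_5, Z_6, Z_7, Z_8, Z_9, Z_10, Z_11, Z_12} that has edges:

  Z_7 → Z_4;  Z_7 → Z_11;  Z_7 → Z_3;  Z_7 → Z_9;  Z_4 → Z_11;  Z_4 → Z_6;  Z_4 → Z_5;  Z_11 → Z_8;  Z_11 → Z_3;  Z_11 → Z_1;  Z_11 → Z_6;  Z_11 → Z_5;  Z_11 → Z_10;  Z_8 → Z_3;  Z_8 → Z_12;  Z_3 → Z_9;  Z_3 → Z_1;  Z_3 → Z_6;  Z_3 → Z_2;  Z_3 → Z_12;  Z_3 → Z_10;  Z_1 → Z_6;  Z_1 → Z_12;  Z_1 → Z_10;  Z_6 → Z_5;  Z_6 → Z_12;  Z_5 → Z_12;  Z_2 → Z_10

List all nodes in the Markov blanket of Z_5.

{Z_1, Z_3, Z_4, Z_6, Z_8, Z_11, Z_12}

By definition, MB(Z_5) is built from Z_5's parents, Z_5's children, and the co-parents of Z_5.
Z_5 has parents Z_4, Z_6, Z_11.
Z_5's children: Z_12.
Parents of each child, excluding Z_5:
  Z_12: Z_1, Z_3, Z_6, Z_8
Taking the union gives {Z_1, Z_3, Z_4, Z_6, Z_8, Z_11, Z_12}.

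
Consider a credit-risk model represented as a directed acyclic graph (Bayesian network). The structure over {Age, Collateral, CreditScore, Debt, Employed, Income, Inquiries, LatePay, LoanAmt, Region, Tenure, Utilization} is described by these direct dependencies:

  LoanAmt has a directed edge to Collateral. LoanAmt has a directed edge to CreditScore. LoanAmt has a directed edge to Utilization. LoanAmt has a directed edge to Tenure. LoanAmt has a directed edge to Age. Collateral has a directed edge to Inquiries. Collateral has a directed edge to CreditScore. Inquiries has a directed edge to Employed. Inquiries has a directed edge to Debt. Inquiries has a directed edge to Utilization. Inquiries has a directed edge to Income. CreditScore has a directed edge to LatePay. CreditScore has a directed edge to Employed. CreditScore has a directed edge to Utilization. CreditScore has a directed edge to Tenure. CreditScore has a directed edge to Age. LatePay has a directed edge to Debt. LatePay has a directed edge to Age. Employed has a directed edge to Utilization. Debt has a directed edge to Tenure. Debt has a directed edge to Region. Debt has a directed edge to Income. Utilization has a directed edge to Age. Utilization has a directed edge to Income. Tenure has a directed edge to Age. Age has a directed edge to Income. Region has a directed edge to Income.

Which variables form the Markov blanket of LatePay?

The Markov blanket of a node is its parents, its children, and the other parents of its children.
LatePay has children Age, Debt.
Parents of LatePay: CreditScore.
Co-parents of LatePay (other parents of its children):
  Debt's other parent is Inquiries.
  Age also has parents CreditScore, LoanAmt, Tenure, Utilization.
Union: {CreditScore} ∪ {Age, Debt} ∪ {CreditScore, Inquiries, LoanAmt, Tenure, Utilization} = {Age, CreditScore, Debt, Inquiries, LoanAmt, Tenure, Utilization}.

{Age, CreditScore, Debt, Inquiries, LoanAmt, Tenure, Utilization}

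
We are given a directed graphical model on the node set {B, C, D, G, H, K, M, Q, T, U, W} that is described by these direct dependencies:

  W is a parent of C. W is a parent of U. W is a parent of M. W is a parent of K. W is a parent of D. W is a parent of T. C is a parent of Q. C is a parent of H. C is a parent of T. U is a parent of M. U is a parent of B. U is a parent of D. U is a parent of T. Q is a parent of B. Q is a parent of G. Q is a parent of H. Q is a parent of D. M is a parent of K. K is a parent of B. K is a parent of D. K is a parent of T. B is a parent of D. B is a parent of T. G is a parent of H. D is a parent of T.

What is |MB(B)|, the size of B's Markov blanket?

Parents of B: K, Q, U.
B has children D, T.
Other parents of B's children:
  D: K, Q, U, W
  T: C, D, K, U, W
MB(B) = {C, D, K, Q, T, U, W}, which has 7 nodes.

7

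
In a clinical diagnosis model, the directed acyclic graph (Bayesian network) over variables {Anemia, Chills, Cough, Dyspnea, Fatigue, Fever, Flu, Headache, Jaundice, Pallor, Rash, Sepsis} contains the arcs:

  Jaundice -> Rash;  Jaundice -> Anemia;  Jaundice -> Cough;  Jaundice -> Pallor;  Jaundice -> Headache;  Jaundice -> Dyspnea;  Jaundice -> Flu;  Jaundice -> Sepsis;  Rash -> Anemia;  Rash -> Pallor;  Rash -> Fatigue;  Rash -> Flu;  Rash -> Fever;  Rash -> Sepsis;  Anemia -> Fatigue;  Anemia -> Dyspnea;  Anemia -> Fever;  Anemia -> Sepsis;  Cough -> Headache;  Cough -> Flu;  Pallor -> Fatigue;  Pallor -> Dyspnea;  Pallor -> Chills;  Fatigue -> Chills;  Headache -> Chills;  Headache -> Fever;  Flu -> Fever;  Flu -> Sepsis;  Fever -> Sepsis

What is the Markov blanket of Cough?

{Flu, Headache, Jaundice, Rash}

By definition, MB(Cough) is built from Cough's parents, Cough's children, and the co-parents of Cough.
Cough has parent Jaundice.
Children of Cough: Flu, Headache.
Co-parents of Cough (other parents of its children):
  Headache's other parent is Jaundice.
  parents(Flu) \ {Cough} = {Jaundice, Rash}.
Union: {Jaundice} ∪ {Flu, Headache} ∪ {Jaundice, Rash} = {Flu, Headache, Jaundice, Rash}.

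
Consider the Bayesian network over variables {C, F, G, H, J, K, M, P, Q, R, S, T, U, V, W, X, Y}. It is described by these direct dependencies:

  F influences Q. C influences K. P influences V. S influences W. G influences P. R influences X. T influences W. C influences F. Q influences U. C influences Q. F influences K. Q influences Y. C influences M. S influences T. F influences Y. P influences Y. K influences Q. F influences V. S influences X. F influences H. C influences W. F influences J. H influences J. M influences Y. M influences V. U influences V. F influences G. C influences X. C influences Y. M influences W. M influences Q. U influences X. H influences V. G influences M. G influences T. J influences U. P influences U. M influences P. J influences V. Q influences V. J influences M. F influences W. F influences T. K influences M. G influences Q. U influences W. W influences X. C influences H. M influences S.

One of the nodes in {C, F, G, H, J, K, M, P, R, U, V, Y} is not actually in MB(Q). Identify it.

A node's Markov blanket = Pa ∪ Ch ∪ (parents of Ch other than the node itself).
Ch(Q) = {U, V, Y}.
Q has parents C, F, G, K, M.
Other parents of Q's children:
  U's other parents are J, P.
  V's other parents are F, H, J, M, P, U.
  Y's other parents are C, F, M, P.
MB(Q) = {C, F, G, H, J, K, M, P, U, V, Y}.
R is neither a parent, child, nor co-parent of Q, so it does not belong.

R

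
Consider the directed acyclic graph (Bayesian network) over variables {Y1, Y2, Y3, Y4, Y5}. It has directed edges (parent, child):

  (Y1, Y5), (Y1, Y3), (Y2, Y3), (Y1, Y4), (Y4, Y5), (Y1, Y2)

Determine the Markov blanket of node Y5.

{Y1, Y4}

Y5's parents: Y1, Y4.
Y5 has no children.
Y5 has no children, so there are no co-parents.
Taking the union gives {Y1, Y4}.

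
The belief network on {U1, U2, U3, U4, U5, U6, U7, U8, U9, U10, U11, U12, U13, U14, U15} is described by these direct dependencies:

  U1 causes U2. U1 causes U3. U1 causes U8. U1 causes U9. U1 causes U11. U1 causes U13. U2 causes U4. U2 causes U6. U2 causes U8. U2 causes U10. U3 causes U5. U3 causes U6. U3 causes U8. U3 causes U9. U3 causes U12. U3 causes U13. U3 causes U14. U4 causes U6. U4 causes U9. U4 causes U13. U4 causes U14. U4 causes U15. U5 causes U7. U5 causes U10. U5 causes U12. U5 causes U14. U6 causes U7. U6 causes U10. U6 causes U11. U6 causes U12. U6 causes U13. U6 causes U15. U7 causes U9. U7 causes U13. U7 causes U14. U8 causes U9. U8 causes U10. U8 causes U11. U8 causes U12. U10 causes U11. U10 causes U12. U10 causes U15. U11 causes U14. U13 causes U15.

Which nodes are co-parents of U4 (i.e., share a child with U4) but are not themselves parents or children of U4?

{U1, U3, U5, U7, U8, U10, U11}

Children of U4: U6, U9, U13, U14, U15.
  U6 also has parents U2, U3.
  parents(U9) \ {U4} = {U1, U3, U7, U8}.
  parents(U13) \ {U4} = {U1, U3, U6, U7}.
  U14 also has parents U3, U5, U7, U11.
  U15's other parents are U6, U10, U13.
Excluding nodes already adjacent to U4 (U2, U6, U9, U13, U14, U15), the co-parent-only contribution is {U1, U3, U5, U7, U8, U10, U11}.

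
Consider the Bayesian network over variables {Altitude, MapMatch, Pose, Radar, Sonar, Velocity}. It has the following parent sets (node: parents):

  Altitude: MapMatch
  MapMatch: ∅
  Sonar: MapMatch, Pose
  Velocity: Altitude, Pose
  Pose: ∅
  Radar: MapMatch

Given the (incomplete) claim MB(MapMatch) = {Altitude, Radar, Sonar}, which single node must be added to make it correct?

The Markov blanket of a node is its parents, its children, and the other parents of its children.
Parents of MapMatch: none.
Ch(MapMatch) = {Altitude, Radar, Sonar}.
Other parents of MapMatch's children:
  Sonar also has parent Pose.
  Radar has no other parent.
  Altitude: no additional parents.
MB(MapMatch) = {Altitude, Pose, Radar, Sonar}.
Comparing with the claimed set, Pose is missing.

Pose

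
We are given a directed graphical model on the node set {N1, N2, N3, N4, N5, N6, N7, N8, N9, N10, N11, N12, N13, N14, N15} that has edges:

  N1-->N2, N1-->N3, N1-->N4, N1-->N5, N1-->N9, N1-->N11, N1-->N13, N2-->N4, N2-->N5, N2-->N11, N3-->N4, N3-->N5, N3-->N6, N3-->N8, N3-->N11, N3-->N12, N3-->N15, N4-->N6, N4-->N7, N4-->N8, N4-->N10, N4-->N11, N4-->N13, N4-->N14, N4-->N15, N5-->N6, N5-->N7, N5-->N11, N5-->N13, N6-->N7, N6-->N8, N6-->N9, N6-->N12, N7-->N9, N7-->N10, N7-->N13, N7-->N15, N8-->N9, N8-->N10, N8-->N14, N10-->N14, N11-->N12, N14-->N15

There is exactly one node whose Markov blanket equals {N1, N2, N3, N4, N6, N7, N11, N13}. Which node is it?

N5

The target node must have every member of {N1, N2, N3, N4, N6, N7, N11, N13} as a parent, child, or co-parent, and no others.
Parents of N5: N1, N2, N3; children: N6, N7, N11, N13; co-parents: N1, N2, N3, N4, N6, N7.
These exactly cover the given set, so the node is N5.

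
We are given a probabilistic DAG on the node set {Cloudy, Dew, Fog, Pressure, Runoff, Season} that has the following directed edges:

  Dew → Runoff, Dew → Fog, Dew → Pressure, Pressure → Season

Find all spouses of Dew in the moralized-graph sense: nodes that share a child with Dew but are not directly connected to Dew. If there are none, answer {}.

{}

Children of Dew: Fog, Pressure, Runoff.
  Fog: —
  Runoff: —
  Pressure: —
Excluding nodes already adjacent to Dew (Fog, Pressure, Runoff), the co-parent-only contribution is {}.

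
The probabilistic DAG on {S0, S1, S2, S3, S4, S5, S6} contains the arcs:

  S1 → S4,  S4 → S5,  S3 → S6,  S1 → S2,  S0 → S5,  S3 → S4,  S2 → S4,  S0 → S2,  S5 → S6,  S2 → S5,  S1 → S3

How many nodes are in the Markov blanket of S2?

5

S2 has children S4, S5.
Parents of S2: S0, S1.
Co-parents of S2 (other parents of its children):
  S4 also has parents S1, S3.
  S5's other parents are S0, S4.
MB(S2) = {S0, S1, S3, S4, S5}, which has 5 nodes.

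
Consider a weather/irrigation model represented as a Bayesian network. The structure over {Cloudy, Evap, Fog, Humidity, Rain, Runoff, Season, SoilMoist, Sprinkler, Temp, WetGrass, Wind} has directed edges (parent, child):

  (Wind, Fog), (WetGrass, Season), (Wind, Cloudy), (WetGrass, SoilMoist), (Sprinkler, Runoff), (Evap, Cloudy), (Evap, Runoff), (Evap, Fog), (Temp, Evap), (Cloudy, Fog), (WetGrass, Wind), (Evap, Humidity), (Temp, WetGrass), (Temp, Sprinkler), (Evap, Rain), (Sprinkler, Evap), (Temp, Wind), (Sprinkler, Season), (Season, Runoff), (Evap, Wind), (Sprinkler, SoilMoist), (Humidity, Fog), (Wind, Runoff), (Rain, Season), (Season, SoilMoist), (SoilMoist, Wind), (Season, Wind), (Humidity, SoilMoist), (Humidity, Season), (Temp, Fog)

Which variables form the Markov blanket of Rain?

{Evap, Humidity, Season, Sprinkler, WetGrass}

Parents of Rain: Evap.
Children of Rain: Season.
Co-parents of Rain (other parents of its children):
  Season: Humidity, Sprinkler, WetGrass
So the Markov blanket of Rain is {Evap, Humidity, Season, Sprinkler, WetGrass}.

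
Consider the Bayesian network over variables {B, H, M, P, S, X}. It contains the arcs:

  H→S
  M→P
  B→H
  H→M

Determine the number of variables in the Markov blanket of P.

1

By definition, MB(P) is built from P's parents, P's children, and the co-parents of P.
P's children: none.
P has parent M.
P has no children, so there are no co-parents.
MB(P) = {M}, which has 1 node.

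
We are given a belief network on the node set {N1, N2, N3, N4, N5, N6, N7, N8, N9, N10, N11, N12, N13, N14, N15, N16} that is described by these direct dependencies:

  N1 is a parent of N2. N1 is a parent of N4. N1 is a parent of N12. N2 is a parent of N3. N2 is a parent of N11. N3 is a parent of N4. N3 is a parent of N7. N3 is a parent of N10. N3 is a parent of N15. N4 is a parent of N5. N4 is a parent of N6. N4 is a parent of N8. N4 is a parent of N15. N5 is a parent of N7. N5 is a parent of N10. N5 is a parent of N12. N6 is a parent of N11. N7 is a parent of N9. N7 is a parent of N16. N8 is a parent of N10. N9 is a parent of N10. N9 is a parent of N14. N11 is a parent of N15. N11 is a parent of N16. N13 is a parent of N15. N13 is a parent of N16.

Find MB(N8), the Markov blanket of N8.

{N3, N4, N5, N9, N10}

A node's Markov blanket = Pa ∪ Ch ∪ (parents of Ch other than the node itself).
Children of N8: N10.
Parents of N8: N4.
For each child, the remaining parents (spouses of N8):
  N10: N3, N5, N9
So the Markov blanket of N8 is {N3, N4, N5, N9, N10}.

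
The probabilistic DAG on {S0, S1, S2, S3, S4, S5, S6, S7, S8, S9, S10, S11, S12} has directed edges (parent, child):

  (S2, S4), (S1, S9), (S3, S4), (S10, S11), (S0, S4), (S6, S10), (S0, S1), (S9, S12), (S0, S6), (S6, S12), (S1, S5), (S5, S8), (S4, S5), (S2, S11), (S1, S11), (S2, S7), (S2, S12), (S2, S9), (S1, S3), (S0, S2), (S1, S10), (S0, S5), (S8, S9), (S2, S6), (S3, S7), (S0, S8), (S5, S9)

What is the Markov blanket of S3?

{S0, S1, S2, S4, S7}

S3's parents: S1.
Ch(S3) = {S4, S7}.
For each child, the remaining parents (spouses of S3):
  S4's other parents are S0, S2.
  parents(S7) \ {S3} = {S2}.
Union: {S1} ∪ {S4, S7} ∪ {S0, S2} = {S0, S1, S2, S4, S7}.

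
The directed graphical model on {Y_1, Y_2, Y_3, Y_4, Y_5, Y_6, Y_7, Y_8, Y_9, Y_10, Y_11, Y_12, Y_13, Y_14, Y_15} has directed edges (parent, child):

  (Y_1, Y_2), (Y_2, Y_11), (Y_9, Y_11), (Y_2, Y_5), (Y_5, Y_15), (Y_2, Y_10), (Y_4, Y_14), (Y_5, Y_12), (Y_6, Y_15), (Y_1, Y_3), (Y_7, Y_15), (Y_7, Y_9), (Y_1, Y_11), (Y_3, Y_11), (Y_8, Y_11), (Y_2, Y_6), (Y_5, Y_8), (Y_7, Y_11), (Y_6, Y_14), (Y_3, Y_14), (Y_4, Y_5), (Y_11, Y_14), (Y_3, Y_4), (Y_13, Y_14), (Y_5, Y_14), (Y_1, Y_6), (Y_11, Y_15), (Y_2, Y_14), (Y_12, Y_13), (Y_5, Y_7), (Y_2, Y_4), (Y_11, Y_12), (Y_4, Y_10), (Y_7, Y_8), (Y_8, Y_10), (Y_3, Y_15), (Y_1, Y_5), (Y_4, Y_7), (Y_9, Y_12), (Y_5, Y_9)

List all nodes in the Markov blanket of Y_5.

{Y_1, Y_2, Y_3, Y_4, Y_6, Y_7, Y_8, Y_9, Y_11, Y_12, Y_13, Y_14, Y_15}

Y_5's parents: Y_1, Y_2, Y_4.
Children of Y_5: Y_7, Y_8, Y_9, Y_12, Y_14, Y_15.
Other parents of Y_5's children:
  parents(Y_7) \ {Y_5} = {Y_4}.
  Y_8's other parent is Y_7.
  Y_9's other parent is Y_7.
  Y_12's other parents are Y_9, Y_11.
  parents(Y_14) \ {Y_5} = {Y_2, Y_3, Y_4, Y_6, Y_11, Y_13}.
  Y_15 also has parents Y_3, Y_6, Y_7, Y_11.
Taking the union gives {Y_1, Y_2, Y_3, Y_4, Y_6, Y_7, Y_8, Y_9, Y_11, Y_12, Y_13, Y_14, Y_15}.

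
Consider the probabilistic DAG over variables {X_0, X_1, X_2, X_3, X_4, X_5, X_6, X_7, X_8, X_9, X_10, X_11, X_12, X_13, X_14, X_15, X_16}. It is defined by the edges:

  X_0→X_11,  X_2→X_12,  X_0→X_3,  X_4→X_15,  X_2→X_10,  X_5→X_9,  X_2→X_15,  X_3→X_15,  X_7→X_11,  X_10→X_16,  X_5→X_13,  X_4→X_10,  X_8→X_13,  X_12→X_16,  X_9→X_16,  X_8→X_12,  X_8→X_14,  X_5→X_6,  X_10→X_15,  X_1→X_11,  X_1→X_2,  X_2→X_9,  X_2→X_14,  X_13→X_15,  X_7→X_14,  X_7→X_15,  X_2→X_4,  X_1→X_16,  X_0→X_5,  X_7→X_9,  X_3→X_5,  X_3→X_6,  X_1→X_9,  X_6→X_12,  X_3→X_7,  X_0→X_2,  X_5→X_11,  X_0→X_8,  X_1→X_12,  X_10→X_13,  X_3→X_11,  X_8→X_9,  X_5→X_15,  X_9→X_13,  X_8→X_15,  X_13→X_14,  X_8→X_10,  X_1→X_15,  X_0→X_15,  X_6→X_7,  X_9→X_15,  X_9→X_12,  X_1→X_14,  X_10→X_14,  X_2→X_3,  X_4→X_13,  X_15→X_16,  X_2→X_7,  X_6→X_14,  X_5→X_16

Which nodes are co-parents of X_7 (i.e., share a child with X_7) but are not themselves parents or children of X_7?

Children of X_7: X_9, X_11, X_14, X_15.
  parents(X_9) \ {X_7} = {X_1, X_2, X_5, X_8}.
  parents(X_11) \ {X_7} = {X_0, X_1, X_3, X_5}.
  X_14's other parents are X_1, X_2, X_6, X_8, X_10, X_13.
  X_15 also has parents X_0, X_1, X_2, X_3, X_4, X_5, X_8, X_9, X_10, X_13.
Excluding nodes already adjacent to X_7 (X_2, X_3, X_6, X_9, X_11, X_14, X_15), the co-parent-only contribution is {X_0, X_1, X_4, X_5, X_8, X_10, X_13}.

{X_0, X_1, X_4, X_5, X_8, X_10, X_13}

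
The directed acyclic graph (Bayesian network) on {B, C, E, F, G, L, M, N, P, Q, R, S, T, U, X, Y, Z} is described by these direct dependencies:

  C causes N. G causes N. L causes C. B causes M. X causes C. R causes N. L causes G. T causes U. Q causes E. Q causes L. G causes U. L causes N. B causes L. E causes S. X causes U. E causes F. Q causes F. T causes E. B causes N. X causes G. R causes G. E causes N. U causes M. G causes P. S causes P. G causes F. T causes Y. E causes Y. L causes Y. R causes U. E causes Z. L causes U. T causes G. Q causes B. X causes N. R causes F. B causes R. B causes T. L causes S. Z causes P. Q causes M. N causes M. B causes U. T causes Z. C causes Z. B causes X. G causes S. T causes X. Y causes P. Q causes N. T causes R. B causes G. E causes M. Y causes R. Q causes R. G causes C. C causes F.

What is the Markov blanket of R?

{B, C, E, F, G, L, N, Q, T, U, X, Y}

R's parents: B, Q, T, Y.
Children of R: F, G, N, U.
Co-parents of R (other parents of its children):
  G also has parents B, L, T, X.
  U also has parents B, G, L, T, X.
  F's other parents are C, E, G, Q.
  N's other parents are B, C, E, G, L, Q, X.
MB(R) = {B, C, E, F, G, L, N, Q, T, U, X, Y}.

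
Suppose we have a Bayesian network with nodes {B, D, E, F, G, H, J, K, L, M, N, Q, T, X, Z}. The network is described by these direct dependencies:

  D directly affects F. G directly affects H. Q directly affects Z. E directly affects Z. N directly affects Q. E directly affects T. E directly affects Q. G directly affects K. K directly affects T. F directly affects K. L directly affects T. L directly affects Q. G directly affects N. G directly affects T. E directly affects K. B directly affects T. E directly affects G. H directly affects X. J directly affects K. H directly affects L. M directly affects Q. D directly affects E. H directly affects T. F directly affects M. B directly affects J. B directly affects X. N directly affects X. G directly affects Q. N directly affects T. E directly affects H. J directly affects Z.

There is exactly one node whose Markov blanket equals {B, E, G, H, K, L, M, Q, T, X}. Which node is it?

The target node must have every member of {B, E, G, H, K, L, M, Q, T, X} as a parent, child, or co-parent, and no others.
Parents of N: G; children: Q, T, X; co-parents: B, E, G, H, K, L, M.
These exactly cover the given set, so the node is N.

N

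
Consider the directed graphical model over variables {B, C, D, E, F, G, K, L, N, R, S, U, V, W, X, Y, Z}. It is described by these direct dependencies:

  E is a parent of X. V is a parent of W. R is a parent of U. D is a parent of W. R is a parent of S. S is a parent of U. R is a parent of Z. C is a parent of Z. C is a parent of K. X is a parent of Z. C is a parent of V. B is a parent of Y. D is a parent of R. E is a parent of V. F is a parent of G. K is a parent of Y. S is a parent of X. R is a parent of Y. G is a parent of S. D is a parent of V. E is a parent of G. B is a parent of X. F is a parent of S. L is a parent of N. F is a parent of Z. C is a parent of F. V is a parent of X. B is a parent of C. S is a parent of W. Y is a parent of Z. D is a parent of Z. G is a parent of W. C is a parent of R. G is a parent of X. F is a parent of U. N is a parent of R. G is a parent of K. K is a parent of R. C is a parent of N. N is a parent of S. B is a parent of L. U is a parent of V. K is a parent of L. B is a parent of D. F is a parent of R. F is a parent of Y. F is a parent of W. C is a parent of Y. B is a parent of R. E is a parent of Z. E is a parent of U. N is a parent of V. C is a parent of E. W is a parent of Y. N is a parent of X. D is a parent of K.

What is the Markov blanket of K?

{B, C, D, F, G, L, N, R, W, Y}

K's parents: C, D, G.
K's children: L, R, Y.
For each child, the remaining parents (spouses of K):
  L: B
  R: B, C, D, F, N
  Y: B, C, F, R, W
MB(K) = {B, C, D, F, G, L, N, R, W, Y}.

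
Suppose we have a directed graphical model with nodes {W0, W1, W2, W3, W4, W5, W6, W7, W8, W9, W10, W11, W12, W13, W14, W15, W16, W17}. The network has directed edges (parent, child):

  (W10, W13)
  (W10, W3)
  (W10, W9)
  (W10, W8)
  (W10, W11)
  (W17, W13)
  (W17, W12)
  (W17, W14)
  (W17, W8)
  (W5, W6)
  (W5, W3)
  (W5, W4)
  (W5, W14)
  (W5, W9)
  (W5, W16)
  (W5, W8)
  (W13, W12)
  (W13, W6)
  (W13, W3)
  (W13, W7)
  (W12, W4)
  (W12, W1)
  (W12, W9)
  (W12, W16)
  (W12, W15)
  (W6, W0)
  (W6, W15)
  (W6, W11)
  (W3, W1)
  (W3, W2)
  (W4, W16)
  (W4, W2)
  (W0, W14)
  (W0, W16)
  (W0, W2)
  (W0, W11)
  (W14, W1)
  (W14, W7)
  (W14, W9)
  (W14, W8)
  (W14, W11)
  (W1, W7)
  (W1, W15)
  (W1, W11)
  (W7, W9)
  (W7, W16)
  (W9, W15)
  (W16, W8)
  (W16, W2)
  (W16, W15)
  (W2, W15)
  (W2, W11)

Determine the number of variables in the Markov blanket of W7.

The Markov blanket of a node is its parents, its children, and the other parents of its children.
W7 has parents W1, W13, W14.
Ch(W7) = {W9, W16}.
Parents of each child, excluding W7:
  W9's other parents are W5, W10, W12, W14.
  W16 also has parents W0, W4, W5, W12.
MB(W7) = {W0, W1, W4, W5, W9, W10, W12, W13, W14, W16}, which has 10 nodes.

10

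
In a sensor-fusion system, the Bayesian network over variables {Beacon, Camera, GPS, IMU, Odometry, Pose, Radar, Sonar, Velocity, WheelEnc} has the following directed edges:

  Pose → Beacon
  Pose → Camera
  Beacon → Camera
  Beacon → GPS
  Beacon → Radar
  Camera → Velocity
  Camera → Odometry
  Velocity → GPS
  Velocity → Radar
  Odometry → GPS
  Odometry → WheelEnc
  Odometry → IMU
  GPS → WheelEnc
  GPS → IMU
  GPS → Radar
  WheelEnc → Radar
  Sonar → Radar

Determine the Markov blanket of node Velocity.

{Beacon, Camera, GPS, Odometry, Radar, Sonar, WheelEnc}

Velocity's parents: Camera.
Velocity's children: GPS, Radar.
For each child, the remaining parents (spouses of Velocity):
  GPS: Beacon, Odometry
  Radar: Beacon, GPS, Sonar, WheelEnc
Taking the union gives {Beacon, Camera, GPS, Odometry, Radar, Sonar, WheelEnc}.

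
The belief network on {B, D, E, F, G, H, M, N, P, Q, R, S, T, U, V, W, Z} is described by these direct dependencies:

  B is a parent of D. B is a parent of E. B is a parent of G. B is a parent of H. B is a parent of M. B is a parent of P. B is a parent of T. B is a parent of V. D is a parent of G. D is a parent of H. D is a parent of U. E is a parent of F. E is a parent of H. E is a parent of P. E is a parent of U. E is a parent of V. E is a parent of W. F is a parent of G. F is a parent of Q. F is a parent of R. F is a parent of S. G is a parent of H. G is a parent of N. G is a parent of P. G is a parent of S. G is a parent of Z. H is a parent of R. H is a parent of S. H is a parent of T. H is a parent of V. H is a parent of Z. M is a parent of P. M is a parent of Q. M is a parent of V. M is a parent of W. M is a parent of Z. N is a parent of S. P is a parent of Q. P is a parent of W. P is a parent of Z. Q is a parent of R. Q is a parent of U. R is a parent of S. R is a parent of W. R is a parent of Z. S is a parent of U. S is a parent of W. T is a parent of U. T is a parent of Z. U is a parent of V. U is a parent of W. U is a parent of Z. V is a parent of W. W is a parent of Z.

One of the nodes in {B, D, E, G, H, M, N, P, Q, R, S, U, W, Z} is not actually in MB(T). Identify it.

N

Recall MB(v) = parents ∪ children ∪ spouses, where spouses are the other parents of v's children.
Parents of T: B, H.
Ch(T) = {U, Z}.
Parents of each child, excluding T:
  U: D, E, Q, S
  Z: G, H, M, P, R, U, W
MB(T) = {B, D, E, G, H, M, P, Q, R, S, U, W, Z}.
N is neither a parent, child, nor co-parent of T, so it does not belong.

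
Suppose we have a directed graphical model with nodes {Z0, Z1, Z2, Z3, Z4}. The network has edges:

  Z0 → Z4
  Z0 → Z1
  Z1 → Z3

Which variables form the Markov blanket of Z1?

Parents of Z1: Z0.
Ch(Z1) = {Z3}.
Co-parents of Z1 (other parents of its children):
  Z3: —
MB(Z1) = {Z0, Z3}.

{Z0, Z3}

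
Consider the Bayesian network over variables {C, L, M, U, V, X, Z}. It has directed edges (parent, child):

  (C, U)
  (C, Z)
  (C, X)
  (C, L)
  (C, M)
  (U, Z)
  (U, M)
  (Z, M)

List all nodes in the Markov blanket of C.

{L, M, U, X, Z}

Pa(C) = {}.
Ch(C) = {L, M, U, X, Z}.
Parents of each child, excluding C:
  U: —
  Z: U
  X: —
  L: —
  M: U, Z
So the Markov blanket of C is {L, M, U, X, Z}.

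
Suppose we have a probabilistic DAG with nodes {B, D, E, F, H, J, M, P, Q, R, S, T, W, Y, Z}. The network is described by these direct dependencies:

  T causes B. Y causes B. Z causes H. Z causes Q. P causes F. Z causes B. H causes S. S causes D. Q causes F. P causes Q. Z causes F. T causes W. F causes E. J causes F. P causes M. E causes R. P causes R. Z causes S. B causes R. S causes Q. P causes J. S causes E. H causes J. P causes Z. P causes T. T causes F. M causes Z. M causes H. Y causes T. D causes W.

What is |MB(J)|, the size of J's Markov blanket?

6

Recall MB(v) = parents ∪ children ∪ spouses, where spouses are the other parents of v's children.
Children of J: F.
J has parents H, P.
Co-parents of J (other parents of its children):
  F: P, Q, T, Z
MB(J) = {F, H, P, Q, T, Z}, which has 6 nodes.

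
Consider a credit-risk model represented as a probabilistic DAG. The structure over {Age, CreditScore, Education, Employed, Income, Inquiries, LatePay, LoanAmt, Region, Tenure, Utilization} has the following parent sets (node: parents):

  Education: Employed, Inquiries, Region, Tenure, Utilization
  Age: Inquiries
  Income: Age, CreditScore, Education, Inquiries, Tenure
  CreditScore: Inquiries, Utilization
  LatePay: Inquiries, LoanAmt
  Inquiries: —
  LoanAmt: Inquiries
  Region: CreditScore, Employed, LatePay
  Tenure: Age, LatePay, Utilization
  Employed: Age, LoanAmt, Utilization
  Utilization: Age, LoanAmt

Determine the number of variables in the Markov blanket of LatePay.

A node's Markov blanket = Pa ∪ Ch ∪ (parents of Ch other than the node itself).
Pa(LatePay) = {Inquiries, LoanAmt}.
Children of LatePay: Region, Tenure.
Other parents of LatePay's children:
  Tenure also has parents Age, Utilization.
  Region's other parents are CreditScore, Employed.
MB(LatePay) = {Age, CreditScore, Employed, Inquiries, LoanAmt, Region, Tenure, Utilization}, which has 8 nodes.

8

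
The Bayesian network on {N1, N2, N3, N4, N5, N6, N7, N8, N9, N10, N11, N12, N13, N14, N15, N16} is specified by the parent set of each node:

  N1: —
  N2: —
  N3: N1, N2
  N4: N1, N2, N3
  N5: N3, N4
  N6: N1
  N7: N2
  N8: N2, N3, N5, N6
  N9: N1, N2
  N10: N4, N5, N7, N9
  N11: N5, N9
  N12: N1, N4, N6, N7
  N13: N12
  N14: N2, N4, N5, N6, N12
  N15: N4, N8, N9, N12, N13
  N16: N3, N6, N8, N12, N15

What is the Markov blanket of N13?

N13 has parent N12.
N13's children: N15.
For each child, the remaining parents (spouses of N13):
  N15: N4, N8, N9, N12
Union: {N12} ∪ {N15} ∪ {N4, N8, N9, N12} = {N4, N8, N9, N12, N15}.

{N4, N8, N9, N12, N15}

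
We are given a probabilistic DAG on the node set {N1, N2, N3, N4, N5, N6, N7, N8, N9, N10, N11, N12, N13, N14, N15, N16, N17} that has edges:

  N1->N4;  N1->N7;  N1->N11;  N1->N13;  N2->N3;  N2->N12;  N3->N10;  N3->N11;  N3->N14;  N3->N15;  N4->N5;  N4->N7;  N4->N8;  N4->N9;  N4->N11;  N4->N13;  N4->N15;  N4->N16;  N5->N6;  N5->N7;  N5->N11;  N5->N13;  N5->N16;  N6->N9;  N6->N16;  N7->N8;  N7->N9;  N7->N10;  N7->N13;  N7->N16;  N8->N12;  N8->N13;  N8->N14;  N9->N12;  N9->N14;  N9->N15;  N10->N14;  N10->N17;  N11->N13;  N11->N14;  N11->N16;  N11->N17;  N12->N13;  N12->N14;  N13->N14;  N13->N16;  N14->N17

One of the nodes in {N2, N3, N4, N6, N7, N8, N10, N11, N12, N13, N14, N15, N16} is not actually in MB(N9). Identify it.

Pa(N9) = {N4, N6, N7}.
N9's children: N12, N14, N15.
Parents of each child, excluding N9:
  N12's other parents are N2, N8.
  parents(N14) \ {N9} = {N3, N8, N10, N11, N12, N13}.
  parents(N15) \ {N9} = {N3, N4}.
MB(N9) = {N2, N3, N4, N6, N7, N8, N10, N11, N12, N13, N14, N15}.
N16 is neither a parent, child, nor co-parent of N9, so it does not belong.

N16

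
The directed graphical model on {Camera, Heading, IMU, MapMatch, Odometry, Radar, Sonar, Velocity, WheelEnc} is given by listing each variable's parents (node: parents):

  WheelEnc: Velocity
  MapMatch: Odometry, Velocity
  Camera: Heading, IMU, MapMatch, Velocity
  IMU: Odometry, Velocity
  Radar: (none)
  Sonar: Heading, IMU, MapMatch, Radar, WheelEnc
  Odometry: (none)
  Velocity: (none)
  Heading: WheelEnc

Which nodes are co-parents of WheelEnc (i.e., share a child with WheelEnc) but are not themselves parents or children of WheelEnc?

{IMU, MapMatch, Radar}

Children of WheelEnc: Heading, Sonar.
  Heading: no additional parents.
  Sonar's other parents are Heading, IMU, MapMatch, Radar.
Excluding nodes already adjacent to WheelEnc (Heading, Sonar, Velocity), the co-parent-only contribution is {IMU, MapMatch, Radar}.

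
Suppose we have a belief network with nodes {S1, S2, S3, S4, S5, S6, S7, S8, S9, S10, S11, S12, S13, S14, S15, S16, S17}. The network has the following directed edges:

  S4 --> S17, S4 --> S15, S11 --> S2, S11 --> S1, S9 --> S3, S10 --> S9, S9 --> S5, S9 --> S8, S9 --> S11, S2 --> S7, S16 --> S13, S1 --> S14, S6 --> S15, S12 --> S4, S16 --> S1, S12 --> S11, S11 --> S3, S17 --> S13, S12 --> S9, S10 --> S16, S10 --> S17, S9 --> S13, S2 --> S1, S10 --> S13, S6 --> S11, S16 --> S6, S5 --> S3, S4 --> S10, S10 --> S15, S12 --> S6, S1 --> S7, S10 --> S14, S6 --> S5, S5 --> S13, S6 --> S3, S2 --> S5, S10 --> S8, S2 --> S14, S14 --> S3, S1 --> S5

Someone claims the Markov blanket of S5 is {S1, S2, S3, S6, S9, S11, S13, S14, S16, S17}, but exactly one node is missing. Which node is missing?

By definition, MB(S5) is built from S5's parents, S5's children, and the co-parents of S5.
Children of S5: S3, S13.
S5 has parents S1, S2, S6, S9.
For each child, the remaining parents (spouses of S5):
  parents(S13) \ {S5} = {S9, S10, S16, S17}.
  S3's other parents are S6, S9, S11, S14.
MB(S5) = {S1, S2, S3, S6, S9, S10, S11, S13, S14, S16, S17}.
Comparing with the claimed set, S10 is missing.

S10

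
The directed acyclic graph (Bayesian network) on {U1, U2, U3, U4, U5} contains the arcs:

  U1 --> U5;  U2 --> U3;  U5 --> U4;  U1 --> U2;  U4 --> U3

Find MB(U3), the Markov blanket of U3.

U3's parents: U2, U4.
U3's children: none.
U3 has no children, so there are no co-parents.
So the Markov blanket of U3 is {U2, U4}.

{U2, U4}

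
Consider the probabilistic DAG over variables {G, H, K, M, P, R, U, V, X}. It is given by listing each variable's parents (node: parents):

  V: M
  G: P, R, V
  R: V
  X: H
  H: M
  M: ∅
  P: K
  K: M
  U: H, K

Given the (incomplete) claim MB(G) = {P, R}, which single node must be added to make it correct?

V

G has no children.
Parents of G: P, R, V.
With no children, G has no spouses; the co-parent set is empty.
MB(G) = {P, R, V}.
Comparing with the claimed set, V is missing.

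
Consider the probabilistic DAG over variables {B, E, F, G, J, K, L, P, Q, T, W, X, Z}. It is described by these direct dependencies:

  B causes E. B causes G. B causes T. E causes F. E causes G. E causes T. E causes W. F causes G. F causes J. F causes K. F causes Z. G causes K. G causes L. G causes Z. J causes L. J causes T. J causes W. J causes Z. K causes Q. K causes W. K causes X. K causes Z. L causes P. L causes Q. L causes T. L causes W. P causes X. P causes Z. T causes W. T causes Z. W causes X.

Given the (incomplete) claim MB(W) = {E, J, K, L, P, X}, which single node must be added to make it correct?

T

Parents of W: E, J, K, L, T.
W's children: X.
Co-parents of W (other parents of its children):
  X: K, P
MB(W) = {E, J, K, L, P, T, X}.
Comparing with the claimed set, T is missing.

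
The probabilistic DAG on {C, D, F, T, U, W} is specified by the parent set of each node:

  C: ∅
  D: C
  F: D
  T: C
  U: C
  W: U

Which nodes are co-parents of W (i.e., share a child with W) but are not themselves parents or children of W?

W has no children, so it has no co-parents. The set is empty.

{}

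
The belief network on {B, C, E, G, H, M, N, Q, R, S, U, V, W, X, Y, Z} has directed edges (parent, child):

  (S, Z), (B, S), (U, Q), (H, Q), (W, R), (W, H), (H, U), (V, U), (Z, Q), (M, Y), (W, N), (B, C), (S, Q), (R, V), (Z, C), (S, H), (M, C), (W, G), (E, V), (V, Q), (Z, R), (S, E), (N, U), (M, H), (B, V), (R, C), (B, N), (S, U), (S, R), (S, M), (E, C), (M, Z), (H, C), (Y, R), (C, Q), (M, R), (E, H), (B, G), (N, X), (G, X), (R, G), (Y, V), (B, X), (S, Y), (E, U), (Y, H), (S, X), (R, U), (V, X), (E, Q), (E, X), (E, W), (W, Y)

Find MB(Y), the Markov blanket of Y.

Y has children H, R, V.
Y's parents: M, S, W.
Parents of each child, excluding Y:
  H: E, M, S, W
  R: M, S, W, Z
  V: B, E, R
Taking the union gives {B, E, H, M, R, S, V, W, Z}.

{B, E, H, M, R, S, V, W, Z}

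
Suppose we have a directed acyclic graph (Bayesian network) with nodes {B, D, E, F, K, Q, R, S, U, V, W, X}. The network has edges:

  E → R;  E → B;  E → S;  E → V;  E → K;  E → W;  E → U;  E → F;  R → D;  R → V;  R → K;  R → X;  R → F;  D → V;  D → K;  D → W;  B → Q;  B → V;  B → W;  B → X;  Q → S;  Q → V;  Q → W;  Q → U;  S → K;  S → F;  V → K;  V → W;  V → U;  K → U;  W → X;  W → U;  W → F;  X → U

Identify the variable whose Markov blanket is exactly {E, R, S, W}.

The target node must have every member of {E, R, S, W} as a parent, child, or co-parent, and no others.
Parents of F: E, R, S, W; children: none; co-parents: none.
These exactly cover the given set, so the node is F.

F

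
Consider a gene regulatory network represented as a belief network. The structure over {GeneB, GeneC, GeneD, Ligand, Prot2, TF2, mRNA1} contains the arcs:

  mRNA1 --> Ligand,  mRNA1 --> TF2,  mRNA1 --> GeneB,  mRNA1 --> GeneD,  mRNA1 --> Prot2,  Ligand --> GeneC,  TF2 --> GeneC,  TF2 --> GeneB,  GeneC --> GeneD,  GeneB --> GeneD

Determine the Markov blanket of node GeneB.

{GeneC, GeneD, TF2, mRNA1}

Children of GeneB: GeneD.
GeneB's parents: TF2, mRNA1.
Parents of each child, excluding GeneB:
  GeneD's other parents are GeneC, mRNA1.
Union: {TF2, mRNA1} ∪ {GeneD} ∪ {GeneC, mRNA1} = {GeneC, GeneD, TF2, mRNA1}.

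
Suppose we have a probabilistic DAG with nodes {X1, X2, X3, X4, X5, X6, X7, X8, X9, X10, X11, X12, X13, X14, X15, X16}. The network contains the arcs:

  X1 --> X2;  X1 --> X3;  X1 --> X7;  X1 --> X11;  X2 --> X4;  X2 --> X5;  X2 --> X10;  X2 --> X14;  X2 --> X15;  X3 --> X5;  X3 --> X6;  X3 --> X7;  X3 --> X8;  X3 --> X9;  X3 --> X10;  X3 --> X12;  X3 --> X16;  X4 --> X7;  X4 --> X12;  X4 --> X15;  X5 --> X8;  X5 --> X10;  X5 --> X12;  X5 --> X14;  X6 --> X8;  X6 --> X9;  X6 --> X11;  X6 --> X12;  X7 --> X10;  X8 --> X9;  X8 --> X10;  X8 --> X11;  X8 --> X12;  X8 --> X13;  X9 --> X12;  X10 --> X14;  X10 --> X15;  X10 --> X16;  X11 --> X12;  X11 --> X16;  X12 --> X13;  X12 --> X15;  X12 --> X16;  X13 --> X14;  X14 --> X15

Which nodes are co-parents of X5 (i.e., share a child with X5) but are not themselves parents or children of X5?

Children of X5: X8, X10, X12, X14.
  X8's other parents are X3, X6.
  X10 also has parents X2, X3, X7, X8.
  X12's other parents are X3, X4, X6, X8, X9, X11.
  parents(X14) \ {X5} = {X2, X10, X13}.
Excluding nodes already adjacent to X5 (X2, X3, X8, X10, X12, X14), the co-parent-only contribution is {X4, X6, X7, X9, X11, X13}.

{X4, X6, X7, X9, X11, X13}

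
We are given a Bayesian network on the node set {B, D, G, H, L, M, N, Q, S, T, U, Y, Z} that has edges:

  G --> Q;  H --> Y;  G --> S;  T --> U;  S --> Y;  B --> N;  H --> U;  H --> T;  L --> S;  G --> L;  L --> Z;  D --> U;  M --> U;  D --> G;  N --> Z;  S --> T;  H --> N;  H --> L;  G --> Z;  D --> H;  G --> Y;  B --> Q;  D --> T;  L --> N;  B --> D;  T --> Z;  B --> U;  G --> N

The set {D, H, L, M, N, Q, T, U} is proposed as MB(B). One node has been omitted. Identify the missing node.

B's parents: none.
B's children: D, N, Q, U.
Parents of each child, excluding B:
  D has no other parent.
  parents(N) \ {B} = {G, H, L}.
  Q's other parent is G.
  U's other parents are D, H, M, T.
MB(B) = {D, G, H, L, M, N, Q, T, U}.
Comparing with the claimed set, G is missing.

G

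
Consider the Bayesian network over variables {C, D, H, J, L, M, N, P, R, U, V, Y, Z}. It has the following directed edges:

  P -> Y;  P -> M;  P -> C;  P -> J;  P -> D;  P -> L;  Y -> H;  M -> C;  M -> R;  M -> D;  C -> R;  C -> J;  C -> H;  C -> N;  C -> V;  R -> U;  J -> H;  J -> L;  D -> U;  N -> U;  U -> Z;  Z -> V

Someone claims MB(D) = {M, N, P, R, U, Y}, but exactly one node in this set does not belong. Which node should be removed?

Y

By definition, MB(D) is built from D's parents, D's children, and the co-parents of D.
D's children: U.
Parents of D: M, P.
For each child, the remaining parents (spouses of D):
  U: N, R
MB(D) = {M, N, P, R, U}.
Y is neither a parent, child, nor co-parent of D, so it does not belong.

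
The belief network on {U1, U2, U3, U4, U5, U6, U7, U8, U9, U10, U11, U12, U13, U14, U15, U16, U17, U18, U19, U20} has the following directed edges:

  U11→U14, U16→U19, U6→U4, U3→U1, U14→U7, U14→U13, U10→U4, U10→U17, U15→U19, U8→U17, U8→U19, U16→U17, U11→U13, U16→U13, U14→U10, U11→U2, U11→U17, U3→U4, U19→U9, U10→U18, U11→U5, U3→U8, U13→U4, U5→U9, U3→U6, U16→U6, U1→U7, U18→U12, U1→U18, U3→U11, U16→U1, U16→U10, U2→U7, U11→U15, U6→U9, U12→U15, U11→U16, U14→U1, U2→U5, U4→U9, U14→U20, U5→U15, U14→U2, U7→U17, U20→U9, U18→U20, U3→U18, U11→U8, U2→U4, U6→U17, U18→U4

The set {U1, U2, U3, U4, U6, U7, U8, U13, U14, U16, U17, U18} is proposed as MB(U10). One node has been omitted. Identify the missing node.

U11

By definition, MB(U10) is built from U10's parents, U10's children, and the co-parents of U10.
Pa(U10) = {U14, U16}.
U10's children: U4, U17, U18.
Co-parents of U10 (other parents of its children):
  parents(U18) \ {U10} = {U1, U3}.
  U4's other parents are U2, U3, U6, U13, U18.
  parents(U17) \ {U10} = {U6, U7, U8, U11, U16}.
MB(U10) = {U1, U2, U3, U4, U6, U7, U8, U11, U13, U14, U16, U17, U18}.
Comparing with the claimed set, U11 is missing.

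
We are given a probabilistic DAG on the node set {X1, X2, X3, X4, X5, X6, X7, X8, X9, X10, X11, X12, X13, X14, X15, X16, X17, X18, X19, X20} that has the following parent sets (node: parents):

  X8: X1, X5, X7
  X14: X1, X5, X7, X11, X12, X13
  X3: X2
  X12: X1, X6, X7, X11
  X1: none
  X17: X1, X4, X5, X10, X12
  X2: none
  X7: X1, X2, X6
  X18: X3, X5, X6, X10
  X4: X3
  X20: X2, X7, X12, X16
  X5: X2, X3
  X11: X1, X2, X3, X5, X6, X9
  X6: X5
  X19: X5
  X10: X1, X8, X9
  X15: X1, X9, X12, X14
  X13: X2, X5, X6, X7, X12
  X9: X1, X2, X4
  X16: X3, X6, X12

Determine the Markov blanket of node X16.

The Markov blanket of a node is its parents, its children, and the other parents of its children.
Parents of X16: X3, X6, X12.
X16 has child X20.
Parents of each child, excluding X16:
  X20's other parents are X2, X7, X12.
Union: {X3, X6, X12} ∪ {X20} ∪ {X2, X7, X12} = {X2, X3, X6, X7, X12, X20}.

{X2, X3, X6, X7, X12, X20}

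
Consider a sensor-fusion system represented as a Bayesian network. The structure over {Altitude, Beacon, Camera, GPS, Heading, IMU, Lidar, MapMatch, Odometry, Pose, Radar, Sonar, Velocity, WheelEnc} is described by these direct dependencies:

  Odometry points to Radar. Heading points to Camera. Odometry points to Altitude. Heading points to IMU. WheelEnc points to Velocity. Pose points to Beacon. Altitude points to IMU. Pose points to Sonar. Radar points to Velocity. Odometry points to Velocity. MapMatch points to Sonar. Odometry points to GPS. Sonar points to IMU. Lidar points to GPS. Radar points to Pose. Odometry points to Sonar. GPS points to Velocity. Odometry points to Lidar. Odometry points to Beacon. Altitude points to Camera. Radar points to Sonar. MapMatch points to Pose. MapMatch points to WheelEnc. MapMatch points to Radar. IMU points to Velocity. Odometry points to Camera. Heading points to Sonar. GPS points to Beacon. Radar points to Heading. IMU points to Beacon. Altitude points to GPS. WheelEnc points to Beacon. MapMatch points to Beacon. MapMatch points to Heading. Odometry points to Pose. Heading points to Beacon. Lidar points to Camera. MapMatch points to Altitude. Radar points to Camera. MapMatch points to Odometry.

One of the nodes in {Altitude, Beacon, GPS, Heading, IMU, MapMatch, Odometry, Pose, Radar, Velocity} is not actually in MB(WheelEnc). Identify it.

WheelEnc has parent MapMatch.
Ch(WheelEnc) = {Beacon, Velocity}.
For each child, the remaining parents (spouses of WheelEnc):
  Velocity: GPS, IMU, Odometry, Radar
  Beacon: GPS, Heading, IMU, MapMatch, Odometry, Pose
MB(WheelEnc) = {Beacon, GPS, Heading, IMU, MapMatch, Odometry, Pose, Radar, Velocity}.
Altitude is neither a parent, child, nor co-parent of WheelEnc, so it does not belong.

Altitude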